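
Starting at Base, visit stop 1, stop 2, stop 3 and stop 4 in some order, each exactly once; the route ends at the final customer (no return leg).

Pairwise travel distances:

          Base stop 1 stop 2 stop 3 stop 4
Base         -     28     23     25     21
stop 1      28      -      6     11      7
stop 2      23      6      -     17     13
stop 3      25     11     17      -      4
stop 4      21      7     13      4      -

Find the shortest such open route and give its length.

There are 4! = 24 possible orderings.
Base → stop 1 → stop 2 → stop 3 → stop 4: 28+6+17+4 = 55
Base → stop 1 → stop 2 → stop 4 → stop 3: 28+6+13+4 = 51
Base → stop 1 → stop 3 → stop 2 → stop 4: 28+11+17+13 = 69
Base → stop 1 → stop 3 → stop 4 → stop 2: 28+11+4+13 = 56
Base → stop 1 → stop 4 → stop 2 → stop 3: 28+7+13+17 = 65
Base → stop 1 → stop 4 → stop 3 → stop 2: 28+7+4+17 = 56
Base → stop 2 → stop 1 → stop 3 → stop 4: 23+6+11+4 = 44
Base → stop 2 → stop 1 → stop 4 → stop 3: 23+6+7+4 = 40
Base → stop 2 → stop 3 → stop 1 → stop 4: 23+17+11+7 = 58
Base → stop 2 → stop 3 → stop 4 → stop 1: 23+17+4+7 = 51
Base → stop 2 → stop 4 → stop 1 → stop 3: 23+13+7+11 = 54
Base → stop 2 → stop 4 → stop 3 → stop 1: 23+13+4+11 = 51
Base → stop 3 → stop 1 → stop 2 → stop 4: 25+11+6+13 = 55
Base → stop 3 → stop 1 → stop 4 → stop 2: 25+11+7+13 = 56
… (10 more)
The minimum is 40.
One shortest path: Base → stop 2 → stop 1 → stop 4 → stop 3.

40 — the minimum one-way total.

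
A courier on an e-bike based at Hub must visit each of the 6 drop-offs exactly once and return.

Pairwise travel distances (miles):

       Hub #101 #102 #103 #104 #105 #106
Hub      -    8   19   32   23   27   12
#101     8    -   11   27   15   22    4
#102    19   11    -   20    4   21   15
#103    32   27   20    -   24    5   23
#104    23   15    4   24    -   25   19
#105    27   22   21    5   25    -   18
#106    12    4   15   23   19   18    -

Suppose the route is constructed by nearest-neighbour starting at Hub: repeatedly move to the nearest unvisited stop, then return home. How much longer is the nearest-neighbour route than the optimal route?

Hub: #101=8, #106=12, #102=19, #104=23, #105=27, #103=32 ⇒ #101
#101: #106=4, #102=11, #104=15, #105=22, #103=27 ⇒ #106
#106: #102=15, #105=18, #104=19, #103=23 ⇒ #102
#102: #104=4, #103=20, #105=21 ⇒ #104
#104: #103=24, #105=25 ⇒ #103
#103: #105=5 ⇒ #105
NN route Hub → #101 → #106 → #102 → #104 → #103 → #105 → Hub costs 87.
Optimal: Hub → #101 → #102 → #104 → #103 → #105 → #106 → Hub costs 82 (by enumerating all 360 distinct tours).
Excess = 87 − 82 = 5.

Excess over optimum: 5 miles.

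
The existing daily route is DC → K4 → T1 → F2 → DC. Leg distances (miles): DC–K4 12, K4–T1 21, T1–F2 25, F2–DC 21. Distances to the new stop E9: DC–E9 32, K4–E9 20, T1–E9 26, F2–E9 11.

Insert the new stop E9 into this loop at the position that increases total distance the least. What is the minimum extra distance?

Adding 12 miles by placing E9 on the T1–F2 leg.

Insertion cost between consecutive stops i–j is d(i,E9) + d(E9,j) − d(i,j):
  between DC and K4: 32 + 20 − 12 = 40
  between K4 and T1: 20 + 26 − 21 = 25
  between T1 and F2: 26 + 11 − 25 = 12
  between F2 and DC: 11 + 32 − 21 = 22
Cheapest insertion is between T1 and F2, adding 12.
New total = 79 + 12 = 91.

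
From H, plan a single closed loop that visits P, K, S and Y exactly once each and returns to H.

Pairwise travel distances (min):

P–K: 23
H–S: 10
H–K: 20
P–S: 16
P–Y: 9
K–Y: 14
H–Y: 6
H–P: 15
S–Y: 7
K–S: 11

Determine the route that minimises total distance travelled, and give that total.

Minimum total distance: 59 min.

With 4 stops there are 4!/2 = 12 distinct round trips (a route and its reverse cost the same).
H-P-K-S-Y-H: 15+23+11+7+6 = 62
H-P-K-Y-S-H: 15+23+14+7+10 = 69
H-P-S-K-Y-H: 15+16+11+14+6 = 62
H-P-S-Y-K-H: 15+16+7+14+20 = 72
H-P-Y-K-S-H: 15+9+14+11+10 = 59
H-P-Y-S-K-H: 15+9+7+11+20 = 62
H-K-P-S-Y-H: 20+23+16+7+6 = 72
H-K-P-Y-S-H: 20+23+9+7+10 = 69
H-K-S-P-Y-H: 20+11+16+9+6 = 62
H-K-Y-P-S-H: 20+14+9+16+10 = 69
H-S-P-K-Y-H: 10+16+23+14+6 = 69
H-S-K-P-Y-H: 10+11+23+9+6 = 59
The minimum is 59.
One optimal route: H → P → Y → K → S → H (or its reverse).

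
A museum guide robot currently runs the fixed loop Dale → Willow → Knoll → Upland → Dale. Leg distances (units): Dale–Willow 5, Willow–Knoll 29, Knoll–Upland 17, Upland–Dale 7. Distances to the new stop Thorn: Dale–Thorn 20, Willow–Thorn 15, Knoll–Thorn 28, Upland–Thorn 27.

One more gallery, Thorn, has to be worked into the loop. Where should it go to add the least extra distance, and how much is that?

Insertion cost between consecutive stops i–j is d(i,Thorn) + d(Thorn,j) − d(i,j):
  between Dale and Willow: 20 + 15 − 5 = 30
  between Willow and Knoll: 15 + 28 − 29 = 14
  between Knoll and Upland: 28 + 27 − 17 = 38
  between Upland and Dale: 27 + 20 − 7 = 40
Cheapest insertion is between Willow and Knoll, adding 14.
New total = 58 + 14 = 72.

Adding 14 by placing Thorn on the Willow–Knoll leg.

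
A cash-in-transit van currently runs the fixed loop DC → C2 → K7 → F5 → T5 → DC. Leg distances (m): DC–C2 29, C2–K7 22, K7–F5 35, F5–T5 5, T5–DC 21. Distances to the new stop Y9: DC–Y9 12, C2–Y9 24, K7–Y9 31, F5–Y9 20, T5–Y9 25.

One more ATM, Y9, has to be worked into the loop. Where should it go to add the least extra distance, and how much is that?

Insertion cost between consecutive stops i–j is d(i,Y9) + d(Y9,j) − d(i,j):
  between DC and C2: 12 + 24 − 29 = 7
  between C2 and K7: 24 + 31 − 22 = 33
  between K7 and F5: 31 + 20 − 35 = 16
  between F5 and T5: 20 + 25 − 5 = 40
  between T5 and DC: 25 + 12 − 21 = 16
Cheapest insertion is between DC and C2, adding 7.
New total = 112 + 7 = 119.

Adding 7 m by placing Y9 on the DC–C2 leg.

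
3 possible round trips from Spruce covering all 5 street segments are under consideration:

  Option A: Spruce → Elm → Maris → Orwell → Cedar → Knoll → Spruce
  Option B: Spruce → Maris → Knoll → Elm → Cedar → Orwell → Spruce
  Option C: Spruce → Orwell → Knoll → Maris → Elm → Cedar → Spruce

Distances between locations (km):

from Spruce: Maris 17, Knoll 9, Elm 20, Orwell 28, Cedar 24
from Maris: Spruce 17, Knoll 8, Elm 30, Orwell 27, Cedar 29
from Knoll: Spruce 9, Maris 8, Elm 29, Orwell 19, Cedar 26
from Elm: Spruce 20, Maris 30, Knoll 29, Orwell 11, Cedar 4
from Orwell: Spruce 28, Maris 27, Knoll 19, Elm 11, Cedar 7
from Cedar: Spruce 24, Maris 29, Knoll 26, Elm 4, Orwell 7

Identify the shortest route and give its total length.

Option A: 20 + 30 + 27 + 7 + 26 + 9 = 119
Option B: 17 + 8 + 29 + 4 + 7 + 28 = 93
Option C: 28 + 19 + 8 + 30 + 4 + 24 = 113

93 km — Option B is the shortest.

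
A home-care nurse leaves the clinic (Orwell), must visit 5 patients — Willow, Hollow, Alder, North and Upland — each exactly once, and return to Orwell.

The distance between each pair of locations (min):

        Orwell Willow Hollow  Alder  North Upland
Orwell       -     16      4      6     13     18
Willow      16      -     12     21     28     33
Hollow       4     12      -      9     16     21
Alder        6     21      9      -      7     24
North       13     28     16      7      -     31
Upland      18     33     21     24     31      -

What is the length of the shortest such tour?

92 min — the shortest possible round trip.

There are 60 distinct closed tours to check (reversals are equivalent).
Orwell→Willow→Hollow→Alder→North→Upland→Orwell: 16+12+9+7+31+18 = 93
Orwell→Willow→Hollow→Alder→Upland→North→Orwell: 16+12+9+24+31+13 = 105
Orwell→Willow→Hollow→North→Alder→Upland→Orwell: 16+12+16+7+24+18 = 93
Orwell→Willow→Hollow→North→Upland→Alder→Orwell: 16+12+16+31+24+6 = 105
Orwell→Willow→Hollow→Upland→Alder→North→Orwell: 16+12+21+24+7+13 = 93
Orwell→Willow→Hollow→Upland→North→Alder→Orwell: 16+12+21+31+7+6 = 93
Orwell→Willow→Alder→Hollow→North→Upland→Orwell: 16+21+9+16+31+18 = 111
Orwell→Willow→Alder→Hollow→Upland→North→Orwell: 16+21+9+21+31+13 = 111
Orwell→Willow→Alder→North→Hollow→Upland→Orwell: 16+21+7+16+21+18 = 99
Orwell→Willow→Alder→North→Upland→Hollow→Orwell: 16+21+7+31+21+4 = 100
Orwell→Willow→Alder→Upland→Hollow→North→Orwell: 16+21+24+21+16+13 = 111
Orwell→Willow→Alder→Upland→North→Hollow→Orwell: 16+21+24+31+16+4 = 112
Orwell→Willow→North→Hollow→Alder→Upland→Orwell: 16+28+16+9+24+18 = 111
Orwell→Willow→North→Hollow→Upland→Alder→Orwell: 16+28+16+21+24+6 = 111
… (46 more)
Orwell→Alder→North→Willow→Hollow→Upland→Orwell: 6+7+28+12+21+18 = 92  ← best
The minimum is 92.
One optimal route: Orwell → Alder → North → Willow → Hollow → Upland → Orwell (or its reverse).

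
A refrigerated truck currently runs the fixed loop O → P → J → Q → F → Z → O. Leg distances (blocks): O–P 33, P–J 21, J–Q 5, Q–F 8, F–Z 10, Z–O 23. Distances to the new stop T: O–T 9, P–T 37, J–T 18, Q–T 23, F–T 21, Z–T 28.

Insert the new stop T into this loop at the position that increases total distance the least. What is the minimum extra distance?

Insertion cost between consecutive stops i–j is d(i,T) + d(T,j) − d(i,j):
  between O and P: 9 + 37 − 33 = 13
  between P and J: 37 + 18 − 21 = 34
  between J and Q: 18 + 23 − 5 = 36
  between Q and F: 23 + 21 − 8 = 36
  between F and Z: 21 + 28 − 10 = 39
  between Z and O: 28 + 9 − 23 = 14
Cheapest insertion is between O and P, adding 13.
New total = 100 + 13 = 113.

Adding 13 blocks by placing T on the O–P leg.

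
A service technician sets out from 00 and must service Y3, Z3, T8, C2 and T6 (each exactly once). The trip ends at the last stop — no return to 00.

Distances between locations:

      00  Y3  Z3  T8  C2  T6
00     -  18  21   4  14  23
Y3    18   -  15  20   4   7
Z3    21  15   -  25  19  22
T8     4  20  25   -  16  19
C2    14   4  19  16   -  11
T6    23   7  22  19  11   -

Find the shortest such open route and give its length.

Shortest open route: 53.

There are 5! = 120 possible orderings.
00 → Y3 → Z3 → T8 → C2 → T6: 18+15+25+16+11 = 85
00 → Y3 → Z3 → T8 → T6 → C2: 18+15+25+19+11 = 88
00 → Y3 → Z3 → C2 → T8 → T6: 18+15+19+16+19 = 87
00 → Y3 → Z3 → C2 → T6 → T8: 18+15+19+11+19 = 82
00 → Y3 → Z3 → T6 → T8 → C2: 18+15+22+19+16 = 90
00 → Y3 → Z3 → T6 → C2 → T8: 18+15+22+11+16 = 82
00 → Y3 → T8 → Z3 → C2 → T6: 18+20+25+19+11 = 93
00 → Y3 → T8 → Z3 → T6 → C2: 18+20+25+22+11 = 96
00 → Y3 → T8 → C2 → Z3 → T6: 18+20+16+19+22 = 95
00 → Y3 → T8 → C2 → T6 → Z3: 18+20+16+11+22 = 87
00 → Y3 → T8 → T6 → Z3 → C2: 18+20+19+22+19 = 98
00 → Y3 → T8 → T6 → C2 → Z3: 18+20+19+11+19 = 87
00 → Y3 → C2 → Z3 → T8 → T6: 18+4+19+25+19 = 85
00 → Y3 → C2 → Z3 → T6 → T8: 18+4+19+22+19 = 82
… (106 more)
00 → T8 → C2 → Y3 → T6 → Z3: 4+16+4+7+22 = 53  ← best
The minimum is 53.
One shortest path: 00 → T8 → C2 → Y3 → T6 → Z3.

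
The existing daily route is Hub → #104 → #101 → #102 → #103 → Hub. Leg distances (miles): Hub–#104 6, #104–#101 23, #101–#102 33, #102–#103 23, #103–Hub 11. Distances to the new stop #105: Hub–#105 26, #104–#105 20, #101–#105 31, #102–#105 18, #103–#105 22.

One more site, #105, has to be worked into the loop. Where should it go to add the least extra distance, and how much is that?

Insertion cost between consecutive stops i–j is d(i,#105) + d(#105,j) − d(i,j):
  between Hub and #104: 26 + 20 − 6 = 40
  between #104 and #101: 20 + 31 − 23 = 28
  between #101 and #102: 31 + 18 − 33 = 16
  between #102 and #103: 18 + 22 − 23 = 17
  between #103 and Hub: 22 + 26 − 11 = 37
Cheapest insertion is between #101 and #102, adding 16.
New total = 96 + 16 = 112.

Adding 16 miles by placing #105 on the #101–#102 leg.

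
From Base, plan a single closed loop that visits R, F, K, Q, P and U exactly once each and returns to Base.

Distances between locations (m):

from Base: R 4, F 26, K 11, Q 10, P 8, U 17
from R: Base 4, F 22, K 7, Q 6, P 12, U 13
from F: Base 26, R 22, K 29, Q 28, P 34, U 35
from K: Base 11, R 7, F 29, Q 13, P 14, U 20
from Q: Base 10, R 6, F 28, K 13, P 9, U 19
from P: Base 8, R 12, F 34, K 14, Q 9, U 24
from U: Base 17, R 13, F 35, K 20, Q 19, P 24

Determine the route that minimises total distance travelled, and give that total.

Shortest round trip = 111 m.

There are 360 distinct closed tours to check (reversals are equivalent).
Base-R-F-K-Q-P-U-Base: 4+22+29+13+9+24+17 = 118
Base-R-F-K-Q-U-P-Base: 4+22+29+13+19+24+8 = 119
Base-R-F-K-P-Q-U-Base: 4+22+29+14+9+19+17 = 114
Base-R-F-K-P-U-Q-Base: 4+22+29+14+24+19+10 = 122
Base-R-F-K-U-Q-P-Base: 4+22+29+20+19+9+8 = 111
Base-R-F-K-U-P-Q-Base: 4+22+29+20+24+9+10 = 118
Base-R-F-Q-K-P-U-Base: 4+22+28+13+14+24+17 = 122
Base-R-F-Q-K-U-P-Base: 4+22+28+13+20+24+8 = 119
… (352 more)
The minimum is 111.
One optimal route: Base → R → F → K → U → Q → P → Base (or its reverse).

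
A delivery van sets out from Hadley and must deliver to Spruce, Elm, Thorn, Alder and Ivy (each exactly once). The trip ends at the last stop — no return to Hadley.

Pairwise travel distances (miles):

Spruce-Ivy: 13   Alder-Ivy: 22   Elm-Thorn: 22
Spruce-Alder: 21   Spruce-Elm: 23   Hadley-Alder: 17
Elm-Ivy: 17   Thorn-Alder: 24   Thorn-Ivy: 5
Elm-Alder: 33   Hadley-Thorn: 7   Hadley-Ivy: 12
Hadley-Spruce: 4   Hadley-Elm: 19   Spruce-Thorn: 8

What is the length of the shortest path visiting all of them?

There are 5! = 120 possible orderings.
Hadley → Spruce → Elm → Thorn → Alder → Ivy: 4+23+22+24+22 = 95
Hadley → Spruce → Elm → Thorn → Ivy → Alder: 4+23+22+5+22 = 76
Hadley → Spruce → Elm → Alder → Thorn → Ivy: 4+23+33+24+5 = 89
Hadley → Spruce → Elm → Alder → Ivy → Thorn: 4+23+33+22+5 = 87
Hadley → Spruce → Elm → Ivy → Thorn → Alder: 4+23+17+5+24 = 73
Hadley → Spruce → Elm → Ivy → Alder → Thorn: 4+23+17+22+24 = 90
Hadley → Spruce → Thorn → Elm → Alder → Ivy: 4+8+22+33+22 = 89
Hadley → Spruce → Thorn → Elm → Ivy → Alder: 4+8+22+17+22 = 73
Hadley → Spruce → Thorn → Alder → Elm → Ivy: 4+8+24+33+17 = 86
Hadley → Spruce → Thorn → Alder → Ivy → Elm: 4+8+24+22+17 = 75
Hadley → Spruce → Thorn → Ivy → Elm → Alder: 4+8+5+17+33 = 67
Hadley → Spruce → Thorn → Ivy → Alder → Elm: 4+8+5+22+33 = 72
Hadley → Spruce → Alder → Elm → Thorn → Ivy: 4+21+33+22+5 = 85
Hadley → Spruce → Alder → Elm → Ivy → Thorn: 4+21+33+17+5 = 80
… (106 more)
The minimum is 67.
One shortest path: Hadley → Spruce → Thorn → Ivy → Elm → Alder.

Shortest open route: 67 miles.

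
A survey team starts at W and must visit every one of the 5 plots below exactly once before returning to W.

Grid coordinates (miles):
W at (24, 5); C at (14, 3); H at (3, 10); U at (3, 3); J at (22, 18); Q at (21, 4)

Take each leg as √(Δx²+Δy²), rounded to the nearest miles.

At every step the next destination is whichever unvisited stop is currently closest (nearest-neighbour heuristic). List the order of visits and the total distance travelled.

W → [Q:3 / C:10 / J:13 / U:21 / H:22] → Q (3)
Q → [C:7 / J:14 / U:18 / H:19] → C (7)
C → [U:11 / H:13 / J:17] → U (11)
U → [H:7 / J:24] → H (7)
H → [J:21] → J (21)
Return J→W: 13.
Total = 3 + 7 + 11 + 7 + 21 + 13 = 62.

Nearest-neighbour total = 62 miles; route W → Q → C → U → H → J → W.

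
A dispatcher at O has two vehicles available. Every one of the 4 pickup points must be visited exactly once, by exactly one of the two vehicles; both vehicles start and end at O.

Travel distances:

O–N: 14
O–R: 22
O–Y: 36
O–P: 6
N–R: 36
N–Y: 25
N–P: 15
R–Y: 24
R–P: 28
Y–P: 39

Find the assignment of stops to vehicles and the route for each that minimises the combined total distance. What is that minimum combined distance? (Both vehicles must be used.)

There are 2^3 − 1 = 7 ways to divide the 4 stops into two non-empty groups. For each, the best each vehicle can do is its own shortest tour through its group:
  {N} + {R, Y, P}: 28 + 91 = 119
  {R} + {N, Y, P}: 44 + 82 = 126
  {N, R} + {Y, P}: 72 + 81 = 153
  {Y} + {N, R, P}: 72 + 79 = 151
  {N, Y} + {R, P}: 75 + 56 = 131
  {R, Y} + {N, P}: 82 + 35 = 117
  … (7 splits in total)
  {N, R, Y} + {P}: 85 + 12 = 97  ← best
Best: vehicle 1 O → N → Y → R → O = 85; vehicle 2 O → P → O = 12; combined 97.

97 — the smallest possible combined total.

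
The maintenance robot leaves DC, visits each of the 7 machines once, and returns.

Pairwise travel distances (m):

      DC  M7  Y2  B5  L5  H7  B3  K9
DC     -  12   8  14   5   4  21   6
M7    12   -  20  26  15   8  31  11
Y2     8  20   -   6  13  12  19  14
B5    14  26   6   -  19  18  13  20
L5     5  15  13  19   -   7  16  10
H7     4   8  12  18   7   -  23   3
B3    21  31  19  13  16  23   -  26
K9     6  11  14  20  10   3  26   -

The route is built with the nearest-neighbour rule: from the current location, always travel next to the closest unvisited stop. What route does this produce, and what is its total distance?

Nearest-neighbour total = 92 m; route DC → H7 → K9 → L5 → Y2 → B5 → B3 → M7 → DC.

DC → [H7:4 / L5:5 / K9:6 / Y2:8 / M7:12 / B5:14 / B3:21] → H7 (4)
H7 → [K9:3 / L5:7 / M7:8 / Y2:12 / B5:18 / B3:23] → K9 (3)
K9 → [L5:10 / M7:11 / Y2:14 / B5:20 / B3:26] → L5 (10)
L5 → [Y2:13 / M7:15 / B3:16 / B5:19] → Y2 (13)
Y2 → [B5:6 / B3:19 / M7:20] → B5 (6)
B5 → [B3:13 / M7:26] → B3 (13)
B3 → [M7:31] → M7 (31)
Return M7→DC: 12.
Total = 4 + 3 + 10 + 13 + 6 + 13 + 31 + 12 = 92.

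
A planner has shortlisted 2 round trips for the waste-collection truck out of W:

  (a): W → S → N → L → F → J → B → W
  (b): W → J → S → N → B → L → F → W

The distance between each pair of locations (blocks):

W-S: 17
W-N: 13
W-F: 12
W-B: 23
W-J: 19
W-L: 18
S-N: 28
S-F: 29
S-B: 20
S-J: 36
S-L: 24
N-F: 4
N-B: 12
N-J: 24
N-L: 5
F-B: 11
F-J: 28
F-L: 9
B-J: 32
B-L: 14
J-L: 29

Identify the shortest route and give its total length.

Shortest is (b), total 130 blocks.

(a): 17 + 28 + 5 + 9 + 28 + 32 + 23 = 142
(b): 19 + 36 + 28 + 12 + 14 + 9 + 12 = 130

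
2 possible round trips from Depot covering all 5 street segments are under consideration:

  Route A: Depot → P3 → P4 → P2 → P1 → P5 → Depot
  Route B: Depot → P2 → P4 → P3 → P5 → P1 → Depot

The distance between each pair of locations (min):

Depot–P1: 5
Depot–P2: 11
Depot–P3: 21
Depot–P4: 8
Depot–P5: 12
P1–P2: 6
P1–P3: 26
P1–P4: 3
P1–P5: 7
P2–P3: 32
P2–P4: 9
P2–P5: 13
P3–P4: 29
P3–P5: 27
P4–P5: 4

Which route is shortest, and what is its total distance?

84 min — Route A is the shortest.

Route A: 21 + 29 + 9 + 6 + 7 + 12 = 84
Route B: 11 + 9 + 29 + 27 + 7 + 5 = 88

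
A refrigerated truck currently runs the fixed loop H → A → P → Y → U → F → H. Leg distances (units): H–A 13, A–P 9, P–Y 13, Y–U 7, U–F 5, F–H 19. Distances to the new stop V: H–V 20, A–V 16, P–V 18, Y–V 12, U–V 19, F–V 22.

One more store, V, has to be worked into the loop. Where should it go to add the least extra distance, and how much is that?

Insertion cost between consecutive stops i–j is d(i,V) + d(V,j) − d(i,j):
  between H and A: 20 + 16 − 13 = 23
  between A and P: 16 + 18 − 9 = 25
  between P and Y: 18 + 12 − 13 = 17
  between Y and U: 12 + 19 − 7 = 24
  between U and F: 19 + 22 − 5 = 36
  between F and H: 22 + 20 − 19 = 23
Cheapest insertion is between P and Y, adding 17.
New total = 66 + 17 = 83.

Minimum extra distance: 17, inserting V between P and Y.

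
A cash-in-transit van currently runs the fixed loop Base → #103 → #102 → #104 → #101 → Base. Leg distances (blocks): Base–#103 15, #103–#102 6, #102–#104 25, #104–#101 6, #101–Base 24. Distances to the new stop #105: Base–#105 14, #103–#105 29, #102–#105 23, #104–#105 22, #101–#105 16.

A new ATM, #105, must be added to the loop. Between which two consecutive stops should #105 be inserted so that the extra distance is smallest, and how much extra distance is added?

+6 blocks — insert #105 between #101 and Base.

Insertion cost between consecutive stops i–j is d(i,#105) + d(#105,j) − d(i,j):
  between Base and #103: 14 + 29 − 15 = 28
  between #103 and #102: 29 + 23 − 6 = 46
  between #102 and #104: 23 + 22 − 25 = 20
  between #104 and #101: 22 + 16 − 6 = 32
  between #101 and Base: 16 + 14 − 24 = 6
Cheapest insertion is between #101 and Base, adding 6.
New total = 76 + 6 = 82.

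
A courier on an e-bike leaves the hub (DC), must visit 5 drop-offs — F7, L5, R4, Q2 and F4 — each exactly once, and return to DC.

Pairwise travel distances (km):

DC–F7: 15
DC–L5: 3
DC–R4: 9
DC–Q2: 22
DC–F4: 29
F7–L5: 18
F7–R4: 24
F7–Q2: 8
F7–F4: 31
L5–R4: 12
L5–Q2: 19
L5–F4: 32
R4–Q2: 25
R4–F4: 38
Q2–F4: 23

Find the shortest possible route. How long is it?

Minimum total distance: 99 km.

With 5 stops there are 5!/2 = 60 distinct round trips (a route and its reverse cost the same).
DC→F7→L5→R4→Q2→F4→DC: 15+18+12+25+23+29 = 122
DC→F7→L5→R4→F4→Q2→DC: 15+18+12+38+23+22 = 128
DC→F7→L5→Q2→R4→F4→DC: 15+18+19+25+38+29 = 144
DC→F7→L5→Q2→F4→R4→DC: 15+18+19+23+38+9 = 122
DC→F7→L5→F4→R4→Q2→DC: 15+18+32+38+25+22 = 150
DC→F7→L5→F4→Q2→R4→DC: 15+18+32+23+25+9 = 122
DC→F7→R4→L5→Q2→F4→DC: 15+24+12+19+23+29 = 122
DC→F7→R4→L5→F4→Q2→DC: 15+24+12+32+23+22 = 128
DC→F7→R4→Q2→L5→F4→DC: 15+24+25+19+32+29 = 144
DC→F7→R4→Q2→F4→L5→DC: 15+24+25+23+32+3 = 122
DC→F7→R4→F4→L5→Q2→DC: 15+24+38+32+19+22 = 150
DC→F7→R4→F4→Q2→L5→DC: 15+24+38+23+19+3 = 122
DC→F7→Q2→L5→R4→F4→DC: 15+8+19+12+38+29 = 121
DC→F7→Q2→L5→F4→R4→DC: 15+8+19+32+38+9 = 121
… (46 more)
DC→F7→Q2→F4→L5→R4→DC: 15+8+23+32+12+9 = 99  ← best
The minimum is 99.
One optimal route: DC → F7 → Q2 → F4 → L5 → R4 → DC (or its reverse).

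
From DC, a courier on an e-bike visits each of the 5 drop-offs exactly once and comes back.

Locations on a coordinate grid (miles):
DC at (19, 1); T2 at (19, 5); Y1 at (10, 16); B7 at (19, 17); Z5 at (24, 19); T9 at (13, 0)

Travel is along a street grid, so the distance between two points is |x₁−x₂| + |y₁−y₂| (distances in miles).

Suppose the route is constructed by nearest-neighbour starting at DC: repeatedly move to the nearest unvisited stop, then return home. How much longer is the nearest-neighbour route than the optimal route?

Excess over optimum: 8 miles.

From DC: T2=4, T9=7, B7=16, Z5=23, Y1=24 → choose T2 (4).
From T2: T9=11, B7=12, Z5=19, Y1=20 → choose T9 (11).
From T9: Y1=19, B7=23, Z5=30 → choose Y1 (19).
From Y1: B7=10, Z5=17 → choose B7 (10).
From B7: Z5=7 → choose Z5 (7).
NN route DC → T2 → T9 → Y1 → B7 → Z5 → DC costs 74.
Optimal: DC → T2 → B7 → Z5 → Y1 → T9 → DC costs 66 (by enumerating all 60 distinct tours).
Excess = 74 − 66 = 8.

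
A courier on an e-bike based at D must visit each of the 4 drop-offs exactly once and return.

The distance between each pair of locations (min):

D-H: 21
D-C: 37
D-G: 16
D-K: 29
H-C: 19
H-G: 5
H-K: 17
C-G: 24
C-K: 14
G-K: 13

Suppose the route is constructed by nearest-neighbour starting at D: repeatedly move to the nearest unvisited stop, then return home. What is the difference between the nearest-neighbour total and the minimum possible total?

From D: G=16, H=21, K=29, C=37 → choose G (16).
From G: H=5, K=13, C=24 → choose H (5).
From H: K=17, C=19 → choose K (17).
From K: C=14 → choose C (14).
NN route D → G → H → K → C → D costs 89.
Optimal: D → H → C → K → G → D costs 83 (by enumerating all 12 distinct tours).
Excess = 89 − 83 = 6.

The nearest-neighbour route is 6 min longer than optimal.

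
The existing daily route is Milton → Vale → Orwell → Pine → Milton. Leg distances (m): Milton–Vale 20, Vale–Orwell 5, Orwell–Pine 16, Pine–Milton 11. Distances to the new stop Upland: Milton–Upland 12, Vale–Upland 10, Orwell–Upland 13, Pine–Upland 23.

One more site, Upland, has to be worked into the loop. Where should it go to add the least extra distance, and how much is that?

Insertion cost between consecutive stops i–j is d(i,Upland) + d(Upland,j) − d(i,j):
  between Milton and Vale: 12 + 10 − 20 = 2
  between Vale and Orwell: 10 + 13 − 5 = 18
  between Orwell and Pine: 13 + 23 − 16 = 20
  between Pine and Milton: 23 + 12 − 11 = 24
Cheapest insertion is between Milton and Vale, adding 2.
New total = 52 + 2 = 54.

Adding 2 m by placing Upland on the Milton–Vale leg.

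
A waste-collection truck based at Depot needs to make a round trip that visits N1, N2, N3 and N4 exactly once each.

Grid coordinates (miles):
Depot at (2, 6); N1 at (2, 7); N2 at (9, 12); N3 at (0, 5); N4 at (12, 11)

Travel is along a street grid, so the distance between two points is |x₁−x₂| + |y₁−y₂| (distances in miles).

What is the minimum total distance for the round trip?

Depot→N1→N2→N3→N4→Depot: 1+12+16+18+15 = 62
Depot→N1→N2→N4→N3→Depot: 1+12+4+18+3 = 38
Depot→N1→N3→N2→N4→Depot: 1+4+16+4+15 = 40
Depot→N1→N3→N4→N2→Depot: 1+4+18+4+13 = 40
Depot→N1→N4→N2→N3→Depot: 1+14+4+16+3 = 38
Depot→N1→N4→N3→N2→Depot: 1+14+18+16+13 = 62
Depot→N2→N1→N3→N4→Depot: 13+12+4+18+15 = 62
Depot→N2→N1→N4→N3→Depot: 13+12+14+18+3 = 60
Depot→N2→N3→N1→N4→Depot: 13+16+4+14+15 = 62
Depot→N2→N4→N1→N3→Depot: 13+4+14+4+3 = 38
Depot→N3→N1→N2→N4→Depot: 3+4+12+4+15 = 38
Depot→N3→N2→N1→N4→Depot: 3+16+12+14+15 = 60
The minimum is 38.
One optimal route: Depot → N1 → N2 → N4 → N3 → Depot (or its reverse).

Shortest round trip = 38 miles.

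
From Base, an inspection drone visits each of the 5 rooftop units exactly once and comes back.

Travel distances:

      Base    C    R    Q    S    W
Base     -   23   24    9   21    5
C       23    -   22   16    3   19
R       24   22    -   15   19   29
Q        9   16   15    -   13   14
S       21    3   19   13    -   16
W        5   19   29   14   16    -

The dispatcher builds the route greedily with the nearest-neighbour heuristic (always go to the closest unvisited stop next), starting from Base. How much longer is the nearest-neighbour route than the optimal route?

Excess over optimum: 11.

Base: W=5, Q=9, S=21, C=23, R=24 ⇒ W
W: Q=14, S=16, C=19, R=29 ⇒ Q
Q: S=13, R=15, C=16 ⇒ S
S: C=3, R=19 ⇒ C
C: R=22 ⇒ R
NN route Base → W → Q → S → C → R → Base costs 81.
Optimal: Base → Q → R → C → S → W → Base costs 70 (by enumerating all 60 distinct tours).
Excess = 81 − 70 = 11.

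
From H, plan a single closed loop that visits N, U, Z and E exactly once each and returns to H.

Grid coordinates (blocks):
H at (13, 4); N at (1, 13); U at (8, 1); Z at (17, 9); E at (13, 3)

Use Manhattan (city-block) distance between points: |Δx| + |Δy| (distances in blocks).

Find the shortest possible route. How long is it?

H → N → U → Z → E → H: 21+19+17+10+1 = 68
H → N → U → E → Z → H: 21+19+7+10+9 = 66
H → N → Z → U → E → H: 21+20+17+7+1 = 66
H → N → Z → E → U → H: 21+20+10+7+8 = 66
H → N → E → U → Z → H: 21+22+7+17+9 = 76
H → N → E → Z → U → H: 21+22+10+17+8 = 78
H → U → N → Z → E → H: 8+19+20+10+1 = 58
H → U → N → E → Z → H: 8+19+22+10+9 = 68
H → U → Z → N → E → H: 8+17+20+22+1 = 68
H → U → E → N → Z → H: 8+7+22+20+9 = 66
H → Z → N → U → E → H: 9+20+19+7+1 = 56
H → Z → U → N → E → H: 9+17+19+22+1 = 68
The minimum is 56.
One optimal route: H → Z → N → U → E → H (or its reverse).

Minimum total distance: 56 blocks.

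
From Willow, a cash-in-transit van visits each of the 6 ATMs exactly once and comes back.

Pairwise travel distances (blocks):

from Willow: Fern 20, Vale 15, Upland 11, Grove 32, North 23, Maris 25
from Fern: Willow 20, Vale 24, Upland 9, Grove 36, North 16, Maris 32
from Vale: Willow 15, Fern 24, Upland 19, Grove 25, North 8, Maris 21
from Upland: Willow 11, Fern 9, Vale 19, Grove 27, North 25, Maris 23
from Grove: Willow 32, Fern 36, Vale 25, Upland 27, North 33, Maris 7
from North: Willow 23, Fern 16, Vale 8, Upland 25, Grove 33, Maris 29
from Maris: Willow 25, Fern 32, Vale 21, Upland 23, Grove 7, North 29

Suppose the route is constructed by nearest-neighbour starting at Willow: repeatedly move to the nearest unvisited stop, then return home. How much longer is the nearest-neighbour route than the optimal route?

From Willow: Upland=11, Vale=15, Fern=20, North=23, Maris=25, Grove=32 → choose Upland (11).
From Upland: Fern=9, Vale=19, Maris=23, North=25, Grove=27 → choose Fern (9).
From Fern: North=16, Vale=24, Maris=32, Grove=36 → choose North (16).
From North: Vale=8, Maris=29, Grove=33 → choose Vale (8).
From Vale: Maris=21, Grove=25 → choose Maris (21).
From Maris: Grove=7 → choose Grove (7).
NN route Willow → Upland → Fern → North → Vale → Maris → Grove → Willow costs 104.
Optimal: Willow → Upland → Fern → North → Vale → Grove → Maris → Willow costs 101 (by enumerating all 360 distinct tours).
Excess = 104 − 101 = 3.

The nearest-neighbour route is 3 blocks longer than optimal.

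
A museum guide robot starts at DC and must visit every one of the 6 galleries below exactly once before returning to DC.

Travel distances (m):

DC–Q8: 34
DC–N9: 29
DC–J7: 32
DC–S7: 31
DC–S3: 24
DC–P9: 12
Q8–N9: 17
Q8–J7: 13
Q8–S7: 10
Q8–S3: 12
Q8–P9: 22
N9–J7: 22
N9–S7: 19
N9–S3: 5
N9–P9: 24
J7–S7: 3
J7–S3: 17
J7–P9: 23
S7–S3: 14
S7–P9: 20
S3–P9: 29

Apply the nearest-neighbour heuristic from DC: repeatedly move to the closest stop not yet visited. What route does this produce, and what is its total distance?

DC → [P9:12 / S3:24 / N9:29 / S7:31 / J7:32 / Q8:34] → P9 (12)
P9 → [S7:20 / Q8:22 / J7:23 / N9:24 / S3:29] → S7 (20)
S7 → [J7:3 / Q8:10 / S3:14 / N9:19] → J7 (3)
J7 → [Q8:13 / S3:17 / N9:22] → Q8 (13)
Q8 → [S3:12 / N9:17] → S3 (12)
S3 → [N9:5] → N9 (5)
Return N9→DC: 29.
Total = 12 + 20 + 3 + 13 + 12 + 5 + 29 = 94.

Nearest-neighbour total = 94 m; route DC → P9 → S7 → J7 → Q8 → S3 → N9 → DC.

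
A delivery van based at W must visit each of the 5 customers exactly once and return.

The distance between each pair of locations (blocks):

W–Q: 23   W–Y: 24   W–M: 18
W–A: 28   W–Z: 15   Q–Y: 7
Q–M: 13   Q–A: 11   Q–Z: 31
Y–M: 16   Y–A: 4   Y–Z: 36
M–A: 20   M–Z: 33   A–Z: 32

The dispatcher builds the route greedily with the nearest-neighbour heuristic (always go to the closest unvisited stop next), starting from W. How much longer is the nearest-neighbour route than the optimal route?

W: Z=15, M=18, Q=23, Y=24, A=28 ⇒ Z
Z: Q=31, A=32, M=33, Y=36 ⇒ Q
Q: Y=7, A=11, M=13 ⇒ Y
Y: A=4, M=16 ⇒ A
A: M=20 ⇒ M
NN route W → Z → Q → Y → A → M → W costs 95.
Optimal: W → M → Q → Y → A → Z → W costs 89 (by enumerating all 60 distinct tours).
Excess = 95 − 89 = 6.

6 blocks longer than the optimal tour.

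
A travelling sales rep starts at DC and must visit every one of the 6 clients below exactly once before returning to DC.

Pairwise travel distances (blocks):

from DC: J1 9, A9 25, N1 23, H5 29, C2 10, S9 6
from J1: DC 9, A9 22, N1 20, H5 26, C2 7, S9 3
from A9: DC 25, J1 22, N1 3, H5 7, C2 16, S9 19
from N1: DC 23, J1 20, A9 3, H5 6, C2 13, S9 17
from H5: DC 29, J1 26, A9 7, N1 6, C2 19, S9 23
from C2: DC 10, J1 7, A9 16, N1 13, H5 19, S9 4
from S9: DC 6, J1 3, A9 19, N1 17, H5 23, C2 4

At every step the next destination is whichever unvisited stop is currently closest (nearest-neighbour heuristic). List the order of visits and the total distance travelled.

DC → [S9:6 / J1:9 / C2:10 / N1:23 / A9:25 / H5:29] → S9 (6)
S9 → [J1:3 / C2:4 / N1:17 / A9:19 / H5:23] → J1 (3)
J1 → [C2:7 / N1:20 / A9:22 / H5:26] → C2 (7)
C2 → [N1:13 / A9:16 / H5:19] → N1 (13)
N1 → [A9:3 / H5:6] → A9 (3)
A9 → [H5:7] → H5 (7)
Return H5→DC: 29.
Total = 6 + 3 + 7 + 13 + 3 + 7 + 29 = 68.

Nearest-neighbour total = 68 blocks; route DC → S9 → J1 → C2 → N1 → A9 → H5 → DC.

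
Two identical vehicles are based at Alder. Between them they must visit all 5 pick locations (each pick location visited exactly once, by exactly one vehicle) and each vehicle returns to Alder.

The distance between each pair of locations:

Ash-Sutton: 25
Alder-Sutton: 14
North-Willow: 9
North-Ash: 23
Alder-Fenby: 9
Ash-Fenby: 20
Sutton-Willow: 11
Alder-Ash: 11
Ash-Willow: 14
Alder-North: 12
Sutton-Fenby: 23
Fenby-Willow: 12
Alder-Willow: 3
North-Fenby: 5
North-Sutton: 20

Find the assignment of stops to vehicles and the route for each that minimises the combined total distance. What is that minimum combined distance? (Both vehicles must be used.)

70 — the smallest possible combined total.

There are 2^4 − 1 = 15 ways to divide the 5 stops into two non-empty groups. For each, the best each vehicle can do is its own shortest tour through its group:
  {North} + {Ash, Sutton, Fenby, Willow}: 24 + 68 = 92
  {Ash} + {North, Sutton, Fenby, Willow}: 22 + 48 = 70
  {North, Ash} + {Sutton, Fenby, Willow}: 46 + 46 = 92
  {Sutton} + {North, Ash, Fenby, Willow}: 28 + 48 = 76
  {North, Sutton} + {Ash, Fenby, Willow}: 46 + 46 = 92
  {Ash, Sutton} + {North, Fenby, Willow}: 50 + 26 = 76
  … (15 splits in total)
Best: vehicle 1 Alder → Ash → Alder = 22; vehicle 2 Alder → Sutton → Willow → North → Fenby → Alder = 48; combined 70.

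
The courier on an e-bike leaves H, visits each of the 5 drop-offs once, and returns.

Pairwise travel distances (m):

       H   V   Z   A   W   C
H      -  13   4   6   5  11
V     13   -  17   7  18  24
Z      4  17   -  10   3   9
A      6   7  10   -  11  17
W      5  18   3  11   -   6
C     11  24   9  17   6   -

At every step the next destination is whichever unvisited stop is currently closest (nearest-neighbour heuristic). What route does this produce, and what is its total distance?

From H: distances to unvisited — Z=4, W=5, A=6, C=11, V=13. Nearest is Z (4).
From Z: distances to unvisited — W=3, C=9, A=10, V=17. Nearest is W (3).
From W: distances to unvisited — C=6, A=11, V=18. Nearest is C (6).
From C: distances to unvisited — A=17, V=24. Nearest is A (17).
From A: distances to unvisited — V=7. Nearest is V (7).
Return V→H: 13.
Total = 4 + 3 + 6 + 17 + 7 + 13 = 50.

50 m along H → Z → W → C → A → V → H.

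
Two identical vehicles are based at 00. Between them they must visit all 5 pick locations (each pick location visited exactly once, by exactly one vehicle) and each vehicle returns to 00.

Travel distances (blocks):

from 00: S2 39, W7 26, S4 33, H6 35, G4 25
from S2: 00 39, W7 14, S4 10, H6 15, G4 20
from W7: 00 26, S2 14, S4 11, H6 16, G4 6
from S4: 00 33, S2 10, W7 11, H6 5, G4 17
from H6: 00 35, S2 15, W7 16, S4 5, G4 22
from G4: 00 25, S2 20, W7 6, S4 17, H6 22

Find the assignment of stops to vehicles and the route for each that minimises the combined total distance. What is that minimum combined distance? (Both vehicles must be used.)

Minimum combined distance: 140 blocks.

There are 2^4 − 1 = 15 ways to divide the 5 stops into two non-empty groups. For each, the best each vehicle can do is its own shortest tour through its group:
  {S2} + {W7, S4, H6, G4}: 78 + 82 = 160
  {W7} + {S2, S4, H6, G4}: 52 + 95 = 147
  {S2, W7} + {S4, H6, G4}: 79 + 82 = 161
  {S4} + {S2, W7, H6, G4}: 66 + 95 = 161
  {S2, S4} + {W7, H6, G4}: 82 + 82 = 164
  {W7, S4} + {S2, H6, G4}: 70 + 95 = 165
  … (15 splits in total)
  {S2, W7, S4, H6} + {G4}: 90 + 50 = 140  ← best
Best: vehicle 1 00 → W7 → S2 → S4 → H6 → 00 = 90; vehicle 2 00 → G4 → 00 = 50; combined 140.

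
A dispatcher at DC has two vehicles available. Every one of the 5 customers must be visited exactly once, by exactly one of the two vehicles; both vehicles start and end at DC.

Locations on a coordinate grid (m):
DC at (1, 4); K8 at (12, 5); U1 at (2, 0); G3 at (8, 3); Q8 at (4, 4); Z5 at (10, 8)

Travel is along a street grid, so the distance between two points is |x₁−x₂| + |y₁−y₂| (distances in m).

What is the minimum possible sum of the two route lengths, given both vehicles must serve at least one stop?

There are 2^4 − 1 = 15 ways to divide the 5 stops into two non-empty groups. For each, the best each vehicle can do is its own shortest tour through its group:
  {K8} + {U1, G3, Q8, Z5}: 24 + 34 = 58
  {U1} + {K8, G3, Q8, Z5}: 10 + 32 = 42
  {K8, U1} + {G3, Q8, Z5}: 32 + 28 = 60
  {G3} + {K8, U1, Q8, Z5}: 16 + 38 = 54
  {K8, G3} + {U1, Q8, Z5}: 26 + 34 = 60
  {U1, G3} + {K8, Q8, Z5}: 22 + 30 = 52
  … (15 splits in total)
Best: vehicle 1 DC → U1 → DC = 10; vehicle 2 DC → K8 → Z5 → G3 → Q8 → DC = 32; combined 42.

Minimum combined distance: 42 m.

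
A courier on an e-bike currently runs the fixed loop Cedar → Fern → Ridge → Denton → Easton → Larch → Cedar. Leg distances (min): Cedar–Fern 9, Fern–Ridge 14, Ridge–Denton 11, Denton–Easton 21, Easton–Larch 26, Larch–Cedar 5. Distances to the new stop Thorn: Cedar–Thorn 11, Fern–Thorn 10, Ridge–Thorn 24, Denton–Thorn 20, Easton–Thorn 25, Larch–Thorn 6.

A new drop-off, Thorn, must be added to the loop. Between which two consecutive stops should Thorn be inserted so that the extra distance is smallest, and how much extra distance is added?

Adding 5 min by placing Thorn on the Easton–Larch leg.

Insertion cost between consecutive stops i–j is d(i,Thorn) + d(Thorn,j) − d(i,j):
  between Cedar and Fern: 11 + 10 − 9 = 12
  between Fern and Ridge: 10 + 24 − 14 = 20
  between Ridge and Denton: 24 + 20 − 11 = 33
  between Denton and Easton: 20 + 25 − 21 = 24
  between Easton and Larch: 25 + 6 − 26 = 5
  between Larch and Cedar: 6 + 11 − 5 = 12
Cheapest insertion is between Easton and Larch, adding 5.
New total = 86 + 5 = 91.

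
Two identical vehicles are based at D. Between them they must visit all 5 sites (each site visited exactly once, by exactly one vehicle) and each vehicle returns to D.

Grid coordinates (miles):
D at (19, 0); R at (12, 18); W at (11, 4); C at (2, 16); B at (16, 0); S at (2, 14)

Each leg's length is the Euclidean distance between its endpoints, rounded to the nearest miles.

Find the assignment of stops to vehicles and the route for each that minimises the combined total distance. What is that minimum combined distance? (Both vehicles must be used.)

Minimum combined distance: 59 miles.

Try each way of splitting the stops between the two vehicles (each non-empty) and, for each split, find the best tour for each vehicle:
  {R} + {W, C, B, S}: 38 + 47 = 85
  {W} + {R, C, B, S}: 18 + 54 = 72
  {R, W} + {C, B, S}: 42 + 48 = 90
  {C} + {R, W, B, S}: 46 + 52 = 98
  {R, C} + {W, B, S}: 52 + 44 = 96
  {W, C} + {R, B, S}: 47 + 53 = 100
  … (15 splits in total)
  {B} + {R, W, C, S}: 6 + 53 = 59  ← best
Best: vehicle 1 D → B → D = 6; vehicle 2 D → R → C → S → W → D = 53; combined 59.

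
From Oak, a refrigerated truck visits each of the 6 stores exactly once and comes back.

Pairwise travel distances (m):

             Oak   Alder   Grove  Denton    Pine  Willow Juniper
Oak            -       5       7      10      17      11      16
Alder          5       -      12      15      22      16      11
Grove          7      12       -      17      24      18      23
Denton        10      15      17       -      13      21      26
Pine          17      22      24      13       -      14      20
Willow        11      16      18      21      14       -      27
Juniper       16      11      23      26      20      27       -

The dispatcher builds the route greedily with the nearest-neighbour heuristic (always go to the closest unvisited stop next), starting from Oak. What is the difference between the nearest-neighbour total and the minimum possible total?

Excess over optimum: 1 m.

From Oak: Alder=5, Grove=7, Denton=10, Willow=11, Juniper=16, Pine=17 → choose Alder (5).
From Alder: Juniper=11, Grove=12, Denton=15, Willow=16, Pine=22 → choose Juniper (11).
From Juniper: Pine=20, Grove=23, Denton=26, Willow=27 → choose Pine (20).
From Pine: Denton=13, Willow=14, Grove=24 → choose Denton (13).
From Denton: Grove=17, Willow=21 → choose Grove (17).
From Grove: Willow=18 → choose Willow (18).
NN route Oak → Alder → Juniper → Pine → Denton → Grove → Willow → Oak costs 95.
Optimal: Oak → Alder → Juniper → Grove → Denton → Pine → Willow → Oak costs 94 (by enumerating all 360 distinct tours).
Excess = 95 − 94 = 1.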